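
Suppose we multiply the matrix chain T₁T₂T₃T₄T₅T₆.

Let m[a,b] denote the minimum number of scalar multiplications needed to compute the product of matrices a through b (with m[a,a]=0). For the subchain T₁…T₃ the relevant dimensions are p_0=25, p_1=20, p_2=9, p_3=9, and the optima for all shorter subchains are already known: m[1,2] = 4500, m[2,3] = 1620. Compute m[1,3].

6120

m[1,3] = min over k∈[1,2] of m[1,k]+m[k+1,3]+p_{0}·p_k·p_{3}.
k=1: 0 + 1620 + 25·20·9 = 6120; k=2: 4500 + 0 + 25·9·9 = 6525.
Minimum: 6120 at k=1.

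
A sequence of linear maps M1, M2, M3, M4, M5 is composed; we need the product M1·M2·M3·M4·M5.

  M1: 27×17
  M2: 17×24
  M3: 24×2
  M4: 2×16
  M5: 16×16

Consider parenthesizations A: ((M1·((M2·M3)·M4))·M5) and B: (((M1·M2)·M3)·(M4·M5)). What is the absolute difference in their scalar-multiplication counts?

1928

Order A = ((M1·((M2·M3)·M4))·M5): (M2·M3): 17×24 by 24×2 → 17×2, cost 17·24·2 = 816; ((M2·M3)·M4): 17×2 by 2×16 → 17×16, cost 17·2·16 = 544; cumulative 1360; (M1·((M2·M3)·M4)): 27×17 by 17×16 → 27×16, cost 27·17·16 = 7344; cumulative 8704; ((M1·((M2·M3)·M4))·M5): 27×16 by 16×16 → 27×16, cost 27·16·16 = 6912; cumulative 15616. Total 15616.
Order B = (((M1·M2)·M3)·(M4·M5)): (M1·M2): 27×17 by 17×24 → 27×24, cost 27·17·24 = 11016; ((M1·M2)·M3): 27×24 by 24×2 → 27×2, cost 27·24·2 = 1296; cumulative 12312; (M4·M5): 2×16 by 16×16 → 2×16, cost 2·16·16 = 512; (((M1·M2)·M3)·(M4·M5)): 27×2 by 2×16 → 27×16, cost 27·2·16 = 864; cumulative 13688. Total 13688.
Difference: |15616 − 13688| = 1928.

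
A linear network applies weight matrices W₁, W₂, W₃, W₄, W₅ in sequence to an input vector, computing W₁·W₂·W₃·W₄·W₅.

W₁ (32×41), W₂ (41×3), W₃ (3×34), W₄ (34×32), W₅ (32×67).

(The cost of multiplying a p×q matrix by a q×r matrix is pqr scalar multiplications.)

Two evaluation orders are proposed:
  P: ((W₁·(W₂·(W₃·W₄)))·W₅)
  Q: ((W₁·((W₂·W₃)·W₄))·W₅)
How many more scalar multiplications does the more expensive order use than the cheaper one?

Order P = ((W₁·(W₂·(W₃·W₄)))·W₅): (W₃·W₄): 3×34 by 34×32 → 3×32, cost 3·34·32 = 3264; (W₂·(W₃·W₄)): 41×3 by 3×32 → 41×32, cost 41·3·32 = 3936; cumulative 7200; (W₁·(W₂·(W₃·W₄))): 32×41 by 41×32 → 32×32, cost 32·41·32 = 41984; cumulative 49184; ((W₁·(W₂·(W₃·W₄)))·W₅): 32×32 by 32×67 → 32×67, cost 32·32·67 = 68608; cumulative 117792. Total 117792.
Order Q = ((W₁·((W₂·W₃)·W₄))·W₅): (W₂·W₃): 41×3 by 3×34 → 41×34, cost 41·3·34 = 4182; ((W₂·W₃)·W₄): 41×34 by 34×32 → 41×32, cost 41·34·32 = 44608; cumulative 48790; (W₁·((W₂·W₃)·W₄)): 32×41 by 41×32 → 32×32, cost 32·41·32 = 41984; cumulative 90774; ((W₁·((W₂·W₃)·W₄))·W₅): 32×32 by 32×67 → 32×67, cost 32·32·67 = 68608; cumulative 159382. Total 159382.
Difference: |117792 − 159382| = 41590.

41590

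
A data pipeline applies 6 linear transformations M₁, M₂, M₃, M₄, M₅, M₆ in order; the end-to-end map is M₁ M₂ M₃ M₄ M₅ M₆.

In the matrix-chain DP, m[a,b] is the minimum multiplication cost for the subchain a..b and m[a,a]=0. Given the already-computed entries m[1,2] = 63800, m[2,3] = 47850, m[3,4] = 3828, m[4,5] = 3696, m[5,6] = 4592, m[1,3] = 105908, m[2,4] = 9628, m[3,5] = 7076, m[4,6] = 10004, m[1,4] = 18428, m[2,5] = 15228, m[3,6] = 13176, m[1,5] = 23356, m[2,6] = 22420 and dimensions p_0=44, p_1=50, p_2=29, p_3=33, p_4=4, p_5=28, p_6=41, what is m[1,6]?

30236

m[1,6] = min over k∈[1,5] of m[1,k]+m[k+1,6]+p_{0}·p_k·p_{6}.
k=1: 0 + 22420 + 44·50·41 = 112620; k=2: 63800 + 13176 + 44·29·41 = 129292; k=3: 105908 + 10004 + 44·33·41 = 175444; k=4: 18428 + 4592 + 44·4·41 = 30236; k=5: 23356 + 0 + 44·28·41 = 73868.
Minimum: 30236 at k=4.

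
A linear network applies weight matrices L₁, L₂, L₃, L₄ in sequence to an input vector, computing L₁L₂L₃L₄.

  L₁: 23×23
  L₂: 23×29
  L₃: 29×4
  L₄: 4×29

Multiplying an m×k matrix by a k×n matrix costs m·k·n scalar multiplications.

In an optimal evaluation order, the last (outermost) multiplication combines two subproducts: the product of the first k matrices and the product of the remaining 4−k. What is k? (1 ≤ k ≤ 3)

Adjacent pairs: L₁L₂ = 23·23·29 = 15341; L₂L₃ = 23·29·4 = 2668; L₃L₄ = 29·4·29 = 3364.
Length 3: L₁..L₃: k=1: 0+2668+23·23·4=4784; k=2: 15341+0+23·29·4=18009 → min 4784 | L₂..L₄: k=2: 0+3364+23·29·29=22707; k=3: 2668+0+23·4·29=5336 → min 5336.
Top-level splits: k=1: (L₁..L₁)·(L₂..L₄) → 0+5336+23·23·29 = 20677; k=2: (L₁..L₂)·(L₃..L₄) → 15341+3364+23·29·29 = 38048; k=3: (L₁..L₃)·(L₄..L₄) → 4784+0+23·4·29 = 7452.
Best split is after L₃, i.e. k = 3.

3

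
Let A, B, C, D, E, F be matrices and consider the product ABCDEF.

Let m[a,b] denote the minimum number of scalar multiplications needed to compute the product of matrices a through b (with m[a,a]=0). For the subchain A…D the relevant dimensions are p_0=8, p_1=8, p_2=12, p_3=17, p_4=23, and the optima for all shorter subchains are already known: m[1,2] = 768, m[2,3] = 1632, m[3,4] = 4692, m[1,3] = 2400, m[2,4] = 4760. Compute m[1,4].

m[1,4] = min over k∈[1,3] of m[1,k]+m[k+1,4]+p_{0}·p_k·p_{4}.
k=1: 0 + 4760 + 8·8·23 = 6232; k=2: 768 + 4692 + 8·12·23 = 7668; k=3: 2400 + 0 + 8·17·23 = 5528.
Minimum: 5528 at k=3.

5528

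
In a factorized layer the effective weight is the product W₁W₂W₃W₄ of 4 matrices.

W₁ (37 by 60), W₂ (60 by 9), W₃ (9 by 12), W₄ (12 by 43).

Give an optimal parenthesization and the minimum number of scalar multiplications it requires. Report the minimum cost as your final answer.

38943

Adjacent pairs: W₁W₂ = 37·60·9 = 19980; W₂W₃ = 60·9·12 = 6480; W₃W₄ = 9·12·43 = 4644.
Length 3: W₁..W₃: k=1: 0+6480+37·60·12=33120; k=2: 19980+0+37·9·12=23976 → min 23976 | W₂..W₄: k=2: 0+4644+60·9·43=27864; k=3: 6480+0+60·12·43=37440 → min 27864.
Length 4: W₁..W₄: k=1: 0+27864+37·60·43=123324; k=2: 19980+4644+37·9·43=38943; k=3: 23976+0+37·12·43=43068 → min 38943.
Optimal parenthesization: ((W₁W₂)(W₃W₄)) with cost 38943.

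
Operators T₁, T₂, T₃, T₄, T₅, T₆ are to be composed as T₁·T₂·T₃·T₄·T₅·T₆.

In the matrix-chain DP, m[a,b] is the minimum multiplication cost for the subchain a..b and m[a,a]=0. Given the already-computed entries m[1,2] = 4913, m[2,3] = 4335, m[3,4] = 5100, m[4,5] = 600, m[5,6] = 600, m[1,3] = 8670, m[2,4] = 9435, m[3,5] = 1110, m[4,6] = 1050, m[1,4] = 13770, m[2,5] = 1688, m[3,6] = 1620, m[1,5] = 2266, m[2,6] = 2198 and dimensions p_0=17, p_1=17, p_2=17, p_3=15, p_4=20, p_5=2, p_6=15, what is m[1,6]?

2776

m[1,6] = min over k∈[1,5] of m[1,k]+m[k+1,6]+p_{0}·p_k·p_{6}.
k=1: 0 + 2198 + 17·17·15 = 6533; k=2: 4913 + 1620 + 17·17·15 = 10868; k=3: 8670 + 1050 + 17·15·15 = 13545; k=4: 13770 + 600 + 17·20·15 = 19470; k=5: 2266 + 0 + 17·2·15 = 2776.
Minimum: 2776 at k=5.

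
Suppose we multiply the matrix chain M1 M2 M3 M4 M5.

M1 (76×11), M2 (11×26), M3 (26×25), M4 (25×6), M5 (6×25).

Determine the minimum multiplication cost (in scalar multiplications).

Adjacent pairs: M1M2 = 76·11·26 = 21736; M2M3 = 11·26·25 = 7150; M3M4 = 26·25·6 = 3900; M4M5 = 25·6·25 = 3750.
Length 3: M1..M3: k=1: 0+7150+76·11·25=28050; k=2: 21736+0+76·26·25=71136 → min 28050 | M2..M4: k=2: 0+3900+11·26·6=5616; k=3: 7150+0+11·25·6=8800 → min 5616 | M3..M5: k=3: 0+3750+26·25·25=20000; k=4: 3900+0+26·6·25=7800 → min 7800.
Length 4: M1..M4: k=1: 0+5616+76·11·6=10632; k=2: 21736+3900+76·26·6=37492; k=3: 28050+0+76·25·6=39450 → min 10632 | M2..M5: k=2: 0+7800+11·26·25=14950; k=3: 7150+3750+11·25·25=17775; k=4: 5616+0+11·6·25=7266 → min 7266.
Length 5: M1..M5: k=1: 0+7266+76·11·25=28166; k=2: 21736+7800+76·26·25=78936; k=3: 28050+3750+76·25·25=79300; k=4: 10632+0+76·6·25=22032 → min 22032.
Optimal order: ((M1 (M2 (M3 M4))) M5) with cost 22032.

22032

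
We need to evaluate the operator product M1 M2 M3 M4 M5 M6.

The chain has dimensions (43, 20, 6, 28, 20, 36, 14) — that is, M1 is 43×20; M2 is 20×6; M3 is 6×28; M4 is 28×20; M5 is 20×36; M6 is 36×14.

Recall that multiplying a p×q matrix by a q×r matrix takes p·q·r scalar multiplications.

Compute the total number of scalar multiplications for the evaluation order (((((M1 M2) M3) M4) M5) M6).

(M1 M2): 43×20 by 20×6 → 43×6, cost 43·20·6 = 5160
((M1 M2) M3): 43×6 by 6×28 → 43×28, cost 43·6·28 = 7224; cumulative 12384
(((M1 M2) M3) M4): 43×28 by 28×20 → 43×20, cost 43·28·20 = 24080; cumulative 36464
((((M1 M2) M3) M4) M5): 43×20 by 20×36 → 43×36, cost 43·20·36 = 30960; cumulative 67424
(((((M1 M2) M3) M4) M5) M6): 43×36 by 36×14 → 43×14, cost 43·36·14 = 21672; cumulative 89096
Total: 89096 scalar multiplications.

89096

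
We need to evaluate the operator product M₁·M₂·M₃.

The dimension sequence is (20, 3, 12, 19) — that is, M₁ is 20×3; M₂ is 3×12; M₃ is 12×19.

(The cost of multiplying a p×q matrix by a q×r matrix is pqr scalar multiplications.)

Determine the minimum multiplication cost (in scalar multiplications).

1824

Order (M₁·(M₂·M₃)): (M₂·M₃): 3×12 by 12×19 → 3×19, cost 3·12·19 = 684; (M₁·(M₂·M₃)): 20×3 by 3×19 → 20×19, cost 20·3·19 = 1140; cumulative 1824. Total 1824.
Order ((M₁·M₂)·M₃): (M₁·M₂): 20×3 by 3×12 → 20×12, cost 20·3·12 = 720; ((M₁·M₂)·M₃): 20×12 by 12×19 → 20×19, cost 20·12·19 = 4560; cumulative 5280. Total 5280.
Minimum: 1824.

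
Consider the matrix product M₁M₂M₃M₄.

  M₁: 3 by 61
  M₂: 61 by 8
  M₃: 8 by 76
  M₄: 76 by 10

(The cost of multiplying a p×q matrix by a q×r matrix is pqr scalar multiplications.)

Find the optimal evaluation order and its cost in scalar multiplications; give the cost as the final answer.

Adjacent pairs: M₁M₂ = 3·61·8 = 1464; M₂M₃ = 61·8·76 = 37088; M₃M₄ = 8·76·10 = 6080.
Length 3: M₁..M₃: k=1: 0+37088+3·61·76=50996; k=2: 1464+0+3·8·76=3288 → min 3288 | M₂..M₄: k=2: 0+6080+61·8·10=10960; k=3: 37088+0+61·76·10=83448 → min 10960.
Length 4: M₁..M₄: k=1: 0+10960+3·61·10=12790; k=2: 1464+6080+3·8·10=7784; k=3: 3288+0+3·76·10=5568 → min 5568.
Optimal parenthesization: (((M₁M₂)M₃)M₄) with cost 5568.

5568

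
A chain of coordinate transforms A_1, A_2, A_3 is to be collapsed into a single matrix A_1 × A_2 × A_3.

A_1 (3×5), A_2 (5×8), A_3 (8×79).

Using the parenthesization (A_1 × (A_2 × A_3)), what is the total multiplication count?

4345

(A_2 × A_3): 5×8 by 8×79 → 5×79, cost 5·8·79 = 3160
(A_1 × (A_2 × A_3)): 3×5 by 5×79 → 3×79, cost 3·5·79 = 1185; cumulative 4345
Total: 4345 scalar multiplications.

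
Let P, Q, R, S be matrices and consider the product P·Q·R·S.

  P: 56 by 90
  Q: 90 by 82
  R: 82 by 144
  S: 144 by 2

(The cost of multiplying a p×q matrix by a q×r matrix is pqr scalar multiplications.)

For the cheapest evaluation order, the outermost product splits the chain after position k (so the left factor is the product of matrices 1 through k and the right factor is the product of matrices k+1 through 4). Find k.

Adjacent pairs: PQ = 56·90·82 = 413280; QR = 90·82·144 = 1062720; RS = 82·144·2 = 23616.
Length 3: P..R: k=1: 0+1062720+56·90·144=1788480; k=2: 413280+0+56·82·144=1074528 → min 1074528 | Q..S: k=2: 0+23616+90·82·2=38376; k=3: 1062720+0+90·144·2=1088640 → min 38376.
Top-level splits: k=1: (P..P)·(Q..S) → 0+38376+56·90·2 = 48456; k=2: (P..Q)·(R..S) → 413280+23616+56·82·2 = 446080; k=3: (P..R)·(S..S) → 1074528+0+56·144·2 = 1090656.
Best split is after P, i.e. k = 1.

1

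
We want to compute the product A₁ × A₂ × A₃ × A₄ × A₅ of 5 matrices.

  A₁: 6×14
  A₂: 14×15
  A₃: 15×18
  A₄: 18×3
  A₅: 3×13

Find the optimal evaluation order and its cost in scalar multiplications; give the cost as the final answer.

Adjacent pairs: A₁A₂ = 6·14·15 = 1260; A₂A₃ = 14·15·18 = 3780; A₃A₄ = 15·18·3 = 810; A₄A₅ = 18·3·13 = 702.
Length 3: A₁..A₃: k=1: 0+3780+6·14·18=5292; k=2: 1260+0+6·15·18=2880 → min 2880 | A₂..A₄: k=2: 0+810+14·15·3=1440; k=3: 3780+0+14·18·3=4536 → min 1440 | A₃..A₅: k=3: 0+702+15·18·13=4212; k=4: 810+0+15·3·13=1395 → min 1395.
Length 4: A₁..A₄: k=1: 0+1440+6·14·3=1692; k=2: 1260+810+6·15·3=2340; k=3: 2880+0+6·18·3=3204 → min 1692 | A₂..A₅: k=2: 0+1395+14·15·13=4125; k=3: 3780+702+14·18·13=7758; k=4: 1440+0+14·3·13=1986 → min 1986.
Length 5: A₁..A₅: k=1: 0+1986+6·14·13=3078; k=2: 1260+1395+6·15·13=3825; k=3: 2880+702+6·18·13=4986; k=4: 1692+0+6·3·13=1926 → min 1926.
Optimal parenthesization: ((A₁ × (A₂ × (A₃ × A₄))) × A₅) with cost 1926.

1926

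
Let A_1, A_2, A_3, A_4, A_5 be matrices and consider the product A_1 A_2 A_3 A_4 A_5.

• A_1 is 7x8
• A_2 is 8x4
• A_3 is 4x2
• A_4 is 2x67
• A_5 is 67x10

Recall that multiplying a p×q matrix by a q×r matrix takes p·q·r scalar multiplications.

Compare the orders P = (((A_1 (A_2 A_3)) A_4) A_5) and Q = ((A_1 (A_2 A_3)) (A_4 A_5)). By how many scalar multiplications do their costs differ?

Order P = (((A_1 (A_2 A_3)) A_4) A_5): (A_2 A_3): 8×4 by 4×2 → 8×2, cost 8·4·2 = 64; (A_1 (A_2 A_3)): 7×8 by 8×2 → 7×2, cost 7·8·2 = 112; cumulative 176; ((A_1 (A_2 A_3)) A_4): 7×2 by 2×67 → 7×67, cost 7·2·67 = 938; cumulative 1114; (((A_1 (A_2 A_3)) A_4) A_5): 7×67 by 67×10 → 7×10, cost 7·67·10 = 4690; cumulative 5804. Total 5804.
Order Q = ((A_1 (A_2 A_3)) (A_4 A_5)): (A_2 A_3): 8×4 by 4×2 → 8×2, cost 8·4·2 = 64; (A_1 (A_2 A_3)): 7×8 by 8×2 → 7×2, cost 7·8·2 = 112; cumulative 176; (A_4 A_5): 2×67 by 67×10 → 2×10, cost 2·67·10 = 1340; ((A_1 (A_2 A_3)) (A_4 A_5)): 7×2 by 2×10 → 7×10, cost 7·2·10 = 140; cumulative 1656. Total 1656.
Difference: |5804 − 1656| = 4148.

4148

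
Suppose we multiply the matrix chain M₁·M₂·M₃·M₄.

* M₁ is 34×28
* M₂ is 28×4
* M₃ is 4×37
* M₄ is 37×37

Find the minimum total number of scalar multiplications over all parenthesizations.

Adjacent pairs: M₁M₂ = 34·28·4 = 3808; M₂M₃ = 28·4·37 = 4144; M₃M₄ = 4·37·37 = 5476.
Length 3: M₁..M₃: k=1: 0+4144+34·28·37=39368; k=2: 3808+0+34·4·37=8840 → min 8840 | M₂..M₄: k=2: 0+5476+28·4·37=9620; k=3: 4144+0+28·37·37=42476 → min 9620.
Length 4: M₁..M₄: k=1: 0+9620+34·28·37=44844; k=2: 3808+5476+34·4·37=14316; k=3: 8840+0+34·37·37=55386 → min 14316.
Optimal order: ((M₁·M₂)·(M₃·M₄)) with cost 14316.

14316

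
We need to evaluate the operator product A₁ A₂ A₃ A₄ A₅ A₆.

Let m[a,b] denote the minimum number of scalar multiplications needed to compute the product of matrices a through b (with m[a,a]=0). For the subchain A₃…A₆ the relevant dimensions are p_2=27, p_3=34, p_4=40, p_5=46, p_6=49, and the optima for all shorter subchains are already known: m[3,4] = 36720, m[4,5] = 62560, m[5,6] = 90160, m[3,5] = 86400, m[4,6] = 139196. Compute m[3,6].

m[3,6] = min over k∈[3,5] of m[3,k]+m[k+1,6]+p_{2}·p_k·p_{6}.
k=3: 0 + 139196 + 27·34·49 = 184178; k=4: 36720 + 90160 + 27·40·49 = 179800; k=5: 86400 + 0 + 27·46·49 = 147258.
Minimum: 147258 at k=5.

147258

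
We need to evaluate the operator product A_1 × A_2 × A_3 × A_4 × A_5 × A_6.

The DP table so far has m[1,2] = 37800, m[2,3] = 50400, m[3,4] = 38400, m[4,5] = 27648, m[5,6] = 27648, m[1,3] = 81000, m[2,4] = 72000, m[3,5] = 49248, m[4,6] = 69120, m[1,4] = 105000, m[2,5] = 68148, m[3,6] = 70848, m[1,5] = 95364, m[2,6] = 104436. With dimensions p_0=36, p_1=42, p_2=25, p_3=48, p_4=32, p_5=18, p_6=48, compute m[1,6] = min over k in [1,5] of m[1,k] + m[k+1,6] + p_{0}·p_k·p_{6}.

126468

m[1,6] = min over k∈[1,5] of m[1,k]+m[k+1,6]+p_{0}·p_k·p_{6}.
k=1: 0 + 104436 + 36·42·48 = 177012; k=2: 37800 + 70848 + 36·25·48 = 151848; k=3: 81000 + 69120 + 36·48·48 = 233064; k=4: 105000 + 27648 + 36·32·48 = 187944; k=5: 95364 + 0 + 36·18·48 = 126468.
Minimum: 126468 at k=5.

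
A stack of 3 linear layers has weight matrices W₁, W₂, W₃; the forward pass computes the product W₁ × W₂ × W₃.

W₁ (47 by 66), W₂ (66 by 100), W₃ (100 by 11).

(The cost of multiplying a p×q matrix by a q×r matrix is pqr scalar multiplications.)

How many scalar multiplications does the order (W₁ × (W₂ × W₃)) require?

(W₂ × W₃): 66×100 by 100×11 → 66×11, cost 66·100·11 = 72600
(W₁ × (W₂ × W₃)): 47×66 by 66×11 → 47×11, cost 47·66·11 = 34122; cumulative 106722
Total: 106722 scalar multiplications.

106722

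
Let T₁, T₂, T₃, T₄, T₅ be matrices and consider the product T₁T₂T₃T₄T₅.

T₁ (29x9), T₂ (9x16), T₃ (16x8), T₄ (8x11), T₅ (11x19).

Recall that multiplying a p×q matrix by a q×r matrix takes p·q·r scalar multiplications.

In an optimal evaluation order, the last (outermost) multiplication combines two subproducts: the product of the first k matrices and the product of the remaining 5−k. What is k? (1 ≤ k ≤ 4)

Adjacent pairs: T₁T₂ = 29·9·16 = 4176; T₂T₃ = 9·16·8 = 1152; T₃T₄ = 16·8·11 = 1408; T₄T₅ = 8·11·19 = 1672.
Length 3: T₁..T₃: k=1: 0+1152+29·9·8=3240; k=2: 4176+0+29·16·8=7888 → min 3240 | T₂..T₄: k=2: 0+1408+9·16·11=2992; k=3: 1152+0+9·8·11=1944 → min 1944 | T₃..T₅: k=3: 0+1672+16·8·19=4104; k=4: 1408+0+16·11·19=4752 → min 4104.
Length 4: T₁..T₄: k=1: 0+1944+29·9·11=4815; k=2: 4176+1408+29·16·11=10688; k=3: 3240+0+29·8·11=5792 → min 4815 | T₂..T₅: k=2: 0+4104+9·16·19=6840; k=3: 1152+1672+9·8·19=4192; k=4: 1944+0+9·11·19=3825 → min 3825.
Top-level splits: k=1: (T₁..T₁)·(T₂..T₅) → 0+3825+29·9·19 = 8784; k=2: (T₁..T₂)·(T₃..T₅) → 4176+4104+29·16·19 = 17096; k=3: (T₁..T₃)·(T₄..T₅) → 3240+1672+29·8·19 = 9320; k=4: (T₁..T₄)·(T₅..T₅) → 4815+0+29·11·19 = 10876.
Best split is after T₁, i.e. k = 1.

1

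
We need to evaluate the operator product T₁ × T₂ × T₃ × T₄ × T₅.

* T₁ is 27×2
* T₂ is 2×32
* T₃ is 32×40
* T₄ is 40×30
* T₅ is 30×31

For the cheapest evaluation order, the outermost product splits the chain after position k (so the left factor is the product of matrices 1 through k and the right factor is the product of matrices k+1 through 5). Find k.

Adjacent pairs: T₁T₂ = 27·2·32 = 1728; T₂T₃ = 2·32·40 = 2560; T₃T₄ = 32·40·30 = 38400; T₄T₅ = 40·30·31 = 37200.
Length 3: T₁..T₃: k=1: 0+2560+27·2·40=4720; k=2: 1728+0+27·32·40=36288 → min 4720 | T₂..T₄: k=2: 0+38400+2·32·30=40320; k=3: 2560+0+2·40·30=4960 → min 4960 | T₃..T₅: k=3: 0+37200+32·40·31=76880; k=4: 38400+0+32·30·31=68160 → min 68160.
Length 4: T₁..T₄: k=1: 0+4960+27·2·30=6580; k=2: 1728+38400+27·32·30=66048; k=3: 4720+0+27·40·30=37120 → min 6580 | T₂..T₅: k=2: 0+68160+2·32·31=70144; k=3: 2560+37200+2·40·31=42240; k=4: 4960+0+2·30·31=6820 → min 6820.
Top-level splits: k=1: (T₁..T₁)·(T₂..T₅) → 0+6820+27·2·31 = 8494; k=2: (T₁..T₂)·(T₃..T₅) → 1728+68160+27·32·31 = 96672; k=3: (T₁..T₃)·(T₄..T₅) → 4720+37200+27·40·31 = 75400; k=4: (T₁..T₄)·(T₅..T₅) → 6580+0+27·30·31 = 31690.
Best split is after T₁, i.e. k = 1.

1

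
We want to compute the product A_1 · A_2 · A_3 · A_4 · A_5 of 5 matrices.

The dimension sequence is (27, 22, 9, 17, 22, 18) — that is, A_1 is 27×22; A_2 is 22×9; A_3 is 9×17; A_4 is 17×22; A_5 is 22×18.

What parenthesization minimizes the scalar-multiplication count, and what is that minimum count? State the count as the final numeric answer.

Adjacent pairs: A_1A_2 = 27·22·9 = 5346; A_2A_3 = 22·9·17 = 3366; A_3A_4 = 9·17·22 = 3366; A_4A_5 = 17·22·18 = 6732.
Length 3: A_1..A_3: k=1: 0+3366+27·22·17=13464; k=2: 5346+0+27·9·17=9477 → min 9477 | A_2..A_4: k=2: 0+3366+22·9·22=7722; k=3: 3366+0+22·17·22=11594 → min 7722 | A_3..A_5: k=3: 0+6732+9·17·18=9486; k=4: 3366+0+9·22·18=6930 → min 6930.
Length 4: A_1..A_4: k=1: 0+7722+27·22·22=20790; k=2: 5346+3366+27·9·22=14058; k=3: 9477+0+27·17·22=19575 → min 14058 | A_2..A_5: k=2: 0+6930+22·9·18=10494; k=3: 3366+6732+22·17·18=16830; k=4: 7722+0+22·22·18=16434 → min 10494.
Length 5: A_1..A_5: k=1: 0+10494+27·22·18=21186; k=2: 5346+6930+27·9·18=16650; k=3: 9477+6732+27·17·18=24471; k=4: 14058+0+27·22·18=24750 → min 16650.
Optimal parenthesization: ((A_1 · A_2) · ((A_3 · A_4) · A_5)) with cost 16650.

16650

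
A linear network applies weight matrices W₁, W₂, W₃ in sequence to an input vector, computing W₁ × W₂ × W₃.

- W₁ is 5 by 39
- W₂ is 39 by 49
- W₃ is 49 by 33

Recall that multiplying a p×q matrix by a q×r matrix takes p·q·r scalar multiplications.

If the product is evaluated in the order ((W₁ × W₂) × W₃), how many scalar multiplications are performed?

(W₁ × W₂): 5×39 by 39×49 → 5×49, cost 5·39·49 = 9555
((W₁ × W₂) × W₃): 5×49 by 49×33 → 5×33, cost 5·49·33 = 8085; cumulative 17640
Total: 17640 scalar multiplications.

17640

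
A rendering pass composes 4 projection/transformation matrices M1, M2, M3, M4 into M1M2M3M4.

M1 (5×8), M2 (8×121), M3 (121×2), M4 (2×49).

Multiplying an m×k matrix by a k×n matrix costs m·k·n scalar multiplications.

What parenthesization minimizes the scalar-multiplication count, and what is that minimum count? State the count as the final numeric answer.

Adjacent pairs: M1M2 = 5·8·121 = 4840; M2M3 = 8·121·2 = 1936; M3M4 = 121·2·49 = 11858.
Length 3: M1..M3: k=1: 0+1936+5·8·2=2016; k=2: 4840+0+5·121·2=6050 → min 2016 | M2..M4: k=2: 0+11858+8·121·49=59290; k=3: 1936+0+8·2·49=2720 → min 2720.
Length 4: M1..M4: k=1: 0+2720+5·8·49=4680; k=2: 4840+11858+5·121·49=46343; k=3: 2016+0+5·2·49=2506 → min 2506.
Optimal parenthesization: ((M1(M2M3))M4) with cost 2506.

2506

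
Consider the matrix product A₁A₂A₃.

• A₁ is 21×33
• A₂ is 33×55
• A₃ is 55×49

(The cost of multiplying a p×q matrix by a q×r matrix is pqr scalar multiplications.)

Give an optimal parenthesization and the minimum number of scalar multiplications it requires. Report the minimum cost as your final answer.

(A₁(A₂A₃)): cost 122892.
((A₁A₂)A₃): cost 94710.
Optimal: ((A₁A₂)A₃) with cost 94710.

94710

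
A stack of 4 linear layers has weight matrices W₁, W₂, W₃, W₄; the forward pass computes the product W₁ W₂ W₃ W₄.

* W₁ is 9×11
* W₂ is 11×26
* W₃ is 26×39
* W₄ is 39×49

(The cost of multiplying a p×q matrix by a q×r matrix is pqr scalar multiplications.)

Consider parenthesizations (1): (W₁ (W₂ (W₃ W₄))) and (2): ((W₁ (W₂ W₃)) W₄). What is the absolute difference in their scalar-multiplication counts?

Order (1) = (W₁ (W₂ (W₃ W₄))): (W₃ W₄): 26×39 by 39×49 → 26×49, cost 26·39·49 = 49686; (W₂ (W₃ W₄)): 11×26 by 26×49 → 11×49, cost 11·26·49 = 14014; cumulative 63700; (W₁ (W₂ (W₃ W₄))): 9×11 by 11×49 → 9×49, cost 9·11·49 = 4851; cumulative 68551. Total 68551.
Order (2) = ((W₁ (W₂ W₃)) W₄): (W₂ W₃): 11×26 by 26×39 → 11×39, cost 11·26·39 = 11154; (W₁ (W₂ W₃)): 9×11 by 11×39 → 9×39, cost 9·11·39 = 3861; cumulative 15015; ((W₁ (W₂ W₃)) W₄): 9×39 by 39×49 → 9×49, cost 9·39·49 = 17199; cumulative 32214. Total 32214.
Difference: |68551 − 32214| = 36337.

36337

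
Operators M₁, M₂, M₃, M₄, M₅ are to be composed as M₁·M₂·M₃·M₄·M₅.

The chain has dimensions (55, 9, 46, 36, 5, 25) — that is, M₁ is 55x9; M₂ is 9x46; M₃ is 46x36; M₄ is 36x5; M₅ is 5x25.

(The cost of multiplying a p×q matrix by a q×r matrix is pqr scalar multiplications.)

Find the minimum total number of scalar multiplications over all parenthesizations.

19700

Adjacent pairs: M₁M₂ = 55·9·46 = 22770; M₂M₃ = 9·46·36 = 14904; M₃M₄ = 46·36·5 = 8280; M₄M₅ = 36·5·25 = 4500.
Length 3: M₁..M₃: k=1: 0+14904+55·9·36=32724; k=2: 22770+0+55·46·36=113850 → min 32724 | M₂..M₄: k=2: 0+8280+9·46·5=10350; k=3: 14904+0+9·36·5=16524 → min 10350 | M₃..M₅: k=3: 0+4500+46·36·25=45900; k=4: 8280+0+46·5·25=14030 → min 14030.
Length 4: M₁..M₄: k=1: 0+10350+55·9·5=12825; k=2: 22770+8280+55·46·5=43700; k=3: 32724+0+55·36·5=42624 → min 12825 | M₂..M₅: k=2: 0+14030+9·46·25=24380; k=3: 14904+4500+9·36·25=27504; k=4: 10350+0+9·5·25=11475 → min 11475.
Length 5: M₁..M₅: k=1: 0+11475+55·9·25=23850; k=2: 22770+14030+55·46·25=100050; k=3: 32724+4500+55·36·25=86724; k=4: 12825+0+55·5·25=19700 → min 19700.
Optimal order: ((M₁·(M₂·(M₃·M₄)))·M₅) with cost 19700.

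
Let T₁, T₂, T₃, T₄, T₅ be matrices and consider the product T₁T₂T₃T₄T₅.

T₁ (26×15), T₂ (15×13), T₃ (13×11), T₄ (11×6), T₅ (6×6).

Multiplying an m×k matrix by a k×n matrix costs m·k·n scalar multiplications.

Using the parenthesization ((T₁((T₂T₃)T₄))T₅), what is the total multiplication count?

6411

(T₂T₃): 15×13 by 13×11 → 15×11, cost 15·13·11 = 2145
((T₂T₃)T₄): 15×11 by 11×6 → 15×6, cost 15·11·6 = 990; cumulative 3135
(T₁((T₂T₃)T₄)): 26×15 by 15×6 → 26×6, cost 26·15·6 = 2340; cumulative 5475
((T₁((T₂T₃)T₄))T₅): 26×6 by 6×6 → 26×6, cost 26·6·6 = 936; cumulative 6411
Total: 6411 scalar multiplications.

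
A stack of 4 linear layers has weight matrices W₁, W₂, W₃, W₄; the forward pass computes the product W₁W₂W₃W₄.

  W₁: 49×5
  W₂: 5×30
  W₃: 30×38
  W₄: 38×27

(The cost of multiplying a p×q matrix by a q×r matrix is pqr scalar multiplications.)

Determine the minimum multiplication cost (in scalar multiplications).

17445

Adjacent pairs: W₁W₂ = 49·5·30 = 7350; W₂W₃ = 5·30·38 = 5700; W₃W₄ = 30·38·27 = 30780.
Length 3: W₁..W₃: k=1: 0+5700+49·5·38=15010; k=2: 7350+0+49·30·38=63210 → min 15010 | W₂..W₄: k=2: 0+30780+5·30·27=34830; k=3: 5700+0+5·38·27=10830 → min 10830.
Length 4: W₁..W₄: k=1: 0+10830+49·5·27=17445; k=2: 7350+30780+49·30·27=77820; k=3: 15010+0+49·38·27=65284 → min 17445.
Optimal order: (W₁((W₂W₃)W₄)) with cost 17445.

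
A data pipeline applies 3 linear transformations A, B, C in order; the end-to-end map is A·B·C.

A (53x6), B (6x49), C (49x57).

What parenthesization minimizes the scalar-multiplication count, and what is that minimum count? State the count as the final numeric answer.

34884

(A·(B·C)): cost 34884.
((A·B)·C): cost 163611.
Optimal: (A·(B·C)) with cost 34884.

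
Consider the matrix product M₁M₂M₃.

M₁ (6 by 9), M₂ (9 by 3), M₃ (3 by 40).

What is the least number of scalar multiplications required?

Order (M₁(M₂M₃)): (M₂M₃): 9×3 by 3×40 → 9×40, cost 9·3·40 = 1080; (M₁(M₂M₃)): 6×9 by 9×40 → 6×40, cost 6·9·40 = 2160; cumulative 3240. Total 3240.
Order ((M₁M₂)M₃): (M₁M₂): 6×9 by 9×3 → 6×3, cost 6·9·3 = 162; ((M₁M₂)M₃): 6×3 by 3×40 → 6×40, cost 6·3·40 = 720; cumulative 882. Total 882.
Minimum: 882.

882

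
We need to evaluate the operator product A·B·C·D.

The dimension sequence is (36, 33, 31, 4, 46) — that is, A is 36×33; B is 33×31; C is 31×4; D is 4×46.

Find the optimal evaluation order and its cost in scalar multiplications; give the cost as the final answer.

15468

Adjacent pairs: AB = 36·33·31 = 36828; BC = 33·31·4 = 4092; CD = 31·4·46 = 5704.
Length 3: A..C: k=1: 0+4092+36·33·4=8844; k=2: 36828+0+36·31·4=41292 → min 8844 | B..D: k=2: 0+5704+33·31·46=52762; k=3: 4092+0+33·4·46=10164 → min 10164.
Length 4: A..D: k=1: 0+10164+36·33·46=64812; k=2: 36828+5704+36·31·46=93868; k=3: 8844+0+36·4·46=15468 → min 15468.
Optimal parenthesization: ((A·(B·C))·D) with cost 15468.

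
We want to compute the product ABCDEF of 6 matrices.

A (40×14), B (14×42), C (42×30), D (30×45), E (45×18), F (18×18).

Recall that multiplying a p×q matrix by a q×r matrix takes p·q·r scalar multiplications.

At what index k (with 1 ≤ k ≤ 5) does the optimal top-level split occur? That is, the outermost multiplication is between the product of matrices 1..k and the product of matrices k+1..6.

1

Adjacent pairs: AB = 40·14·42 = 23520; BC = 14·42·30 = 17640; CD = 42·30·45 = 56700; DE = 30·45·18 = 24300; EF = 45·18·18 = 14580.
Length 3: A..C: k=1: 0+17640+40·14·30=34440; k=2: 23520+0+40·42·30=73920 → min 34440 | B..D: k=2: 0+56700+14·42·45=83160; k=3: 17640+0+14·30·45=36540 → min 36540 | C..E: k=3: 0+24300+42·30·18=46980; k=4: 56700+0+42·45·18=90720 → min 46980 | D..F: k=4: 0+14580+30·45·18=38880; k=5: 24300+0+30·18·18=34020 → min 34020.
Length 4: A..D: k=1: 0+36540+40·14·45=61740; k=2: 23520+56700+40·42·45=155820; k=3: 34440+0+40·30·45=88440 → min 61740 | B..E: k=2: 0+46980+14·42·18=57564; k=3: 17640+24300+14·30·18=49500; k=4: 36540+0+14·45·18=47880 → min 47880 | C..F: k=3: 0+34020+42·30·18=56700; k=4: 56700+14580+42·45·18=105300; k=5: 46980+0+42·18·18=60588 → min 56700.
Length 5: A..E: k=1: 0+47880+40·14·18=57960; k=2: 23520+46980+40·42·18=100740; k=3: 34440+24300+40·30·18=80340; k=4: 61740+0+40·45·18=94140 → min 57960 | B..F: k=2: 0+56700+14·42·18=67284; k=3: 17640+34020+14·30·18=59220; k=4: 36540+14580+14·45·18=62460; k=5: 47880+0+14·18·18=52416 → min 52416.
Top-level splits: k=1: (A..A)·(B..F) → 0+52416+40·14·18 = 62496; k=2: (A..B)·(C..F) → 23520+56700+40·42·18 = 110460; k=3: (A..C)·(D..F) → 34440+34020+40·30·18 = 90060; k=4: (A..D)·(E..F) → 61740+14580+40·45·18 = 108720; k=5: (A..E)·(F..F) → 57960+0+40·18·18 = 70920.
Best split is after A, i.e. k = 1.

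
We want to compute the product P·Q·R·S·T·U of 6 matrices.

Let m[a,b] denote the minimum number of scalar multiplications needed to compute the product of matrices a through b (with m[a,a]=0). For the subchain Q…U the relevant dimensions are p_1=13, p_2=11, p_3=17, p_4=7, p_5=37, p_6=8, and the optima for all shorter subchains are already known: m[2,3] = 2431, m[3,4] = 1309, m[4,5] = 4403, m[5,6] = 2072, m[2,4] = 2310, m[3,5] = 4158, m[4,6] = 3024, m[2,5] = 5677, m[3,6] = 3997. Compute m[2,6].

m[2,6] = min over k∈[2,5] of m[2,k]+m[k+1,6]+p_{1}·p_k·p_{6}.
k=2: 0 + 3997 + 13·11·8 = 5141; k=3: 2431 + 3024 + 13·17·8 = 7223; k=4: 2310 + 2072 + 13·7·8 = 5110; k=5: 5677 + 0 + 13·37·8 = 9525.
Minimum: 5110 at k=4.

5110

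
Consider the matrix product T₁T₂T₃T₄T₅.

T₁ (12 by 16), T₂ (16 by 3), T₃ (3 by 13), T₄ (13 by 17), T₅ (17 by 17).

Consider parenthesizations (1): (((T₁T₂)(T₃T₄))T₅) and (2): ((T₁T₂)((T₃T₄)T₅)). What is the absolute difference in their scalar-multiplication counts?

Order (1) = (((T₁T₂)(T₃T₄))T₅): (T₁T₂): 12×16 by 16×3 → 12×3, cost 12·16·3 = 576; (T₃T₄): 3×13 by 13×17 → 3×17, cost 3·13·17 = 663; ((T₁T₂)(T₃T₄)): 12×3 by 3×17 → 12×17, cost 12·3·17 = 612; cumulative 1851; (((T₁T₂)(T₃T₄))T₅): 12×17 by 17×17 → 12×17, cost 12·17·17 = 3468; cumulative 5319. Total 5319.
Order (2) = ((T₁T₂)((T₃T₄)T₅)): (T₁T₂): 12×16 by 16×3 → 12×3, cost 12·16·3 = 576; (T₃T₄): 3×13 by 13×17 → 3×17, cost 3·13·17 = 663; ((T₃T₄)T₅): 3×17 by 17×17 → 3×17, cost 3·17·17 = 867; cumulative 1530; ((T₁T₂)((T₃T₄)T₅)): 12×3 by 3×17 → 12×17, cost 12·3·17 = 612; cumulative 2718. Total 2718.
Difference: |5319 − 2718| = 2601.

2601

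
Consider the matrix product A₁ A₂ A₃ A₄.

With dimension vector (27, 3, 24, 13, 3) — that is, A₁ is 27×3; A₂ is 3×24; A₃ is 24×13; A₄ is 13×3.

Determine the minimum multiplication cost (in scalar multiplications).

Adjacent pairs: A₁A₂ = 27·3·24 = 1944; A₂A₃ = 3·24·13 = 936; A₃A₄ = 24·13·3 = 936.
Length 3: A₁..A₃: k=1: 0+936+27·3·13=1989; k=2: 1944+0+27·24·13=10368 → min 1989 | A₂..A₄: k=2: 0+936+3·24·3=1152; k=3: 936+0+3·13·3=1053 → min 1053.
Length 4: A₁..A₄: k=1: 0+1053+27·3·3=1296; k=2: 1944+936+27·24·3=4824; k=3: 1989+0+27·13·3=3042 → min 1296.
Optimal order: (A₁ ((A₂ A₃) A₄)) with cost 1296.

1296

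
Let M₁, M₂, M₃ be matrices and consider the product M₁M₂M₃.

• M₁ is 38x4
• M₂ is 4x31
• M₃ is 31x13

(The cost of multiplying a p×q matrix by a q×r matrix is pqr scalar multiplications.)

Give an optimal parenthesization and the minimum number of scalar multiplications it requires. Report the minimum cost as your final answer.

3588

(M₁(M₂M₃)): cost 3588.
((M₁M₂)M₃): cost 20026.
Optimal: (M₁(M₂M₃)) with cost 3588.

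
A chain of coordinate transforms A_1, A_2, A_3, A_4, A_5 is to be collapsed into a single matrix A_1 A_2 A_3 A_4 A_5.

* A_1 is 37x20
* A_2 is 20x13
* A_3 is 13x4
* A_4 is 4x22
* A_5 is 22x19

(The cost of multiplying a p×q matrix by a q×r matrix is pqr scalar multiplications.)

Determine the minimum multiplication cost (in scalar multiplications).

8484

Adjacent pairs: A_1A_2 = 37·20·13 = 9620; A_2A_3 = 20·13·4 = 1040; A_3A_4 = 13·4·22 = 1144; A_4A_5 = 4·22·19 = 1672.
Length 3: A_1..A_3: k=1: 0+1040+37·20·4=4000; k=2: 9620+0+37·13·4=11544 → min 4000 | A_2..A_4: k=2: 0+1144+20·13·22=6864; k=3: 1040+0+20·4·22=2800 → min 2800 | A_3..A_5: k=3: 0+1672+13·4·19=2660; k=4: 1144+0+13·22·19=6578 → min 2660.
Length 4: A_1..A_4: k=1: 0+2800+37·20·22=19080; k=2: 9620+1144+37·13·22=21346; k=3: 4000+0+37·4·22=7256 → min 7256 | A_2..A_5: k=2: 0+2660+20·13·19=7600; k=3: 1040+1672+20·4·19=4232; k=4: 2800+0+20·22·19=11160 → min 4232.
Length 5: A_1..A_5: k=1: 0+4232+37·20·19=18292; k=2: 9620+2660+37·13·19=21419; k=3: 4000+1672+37·4·19=8484; k=4: 7256+0+37·22·19=22722 → min 8484.
Optimal order: ((A_1 (A_2 A_3)) (A_4 A_5)) with cost 8484.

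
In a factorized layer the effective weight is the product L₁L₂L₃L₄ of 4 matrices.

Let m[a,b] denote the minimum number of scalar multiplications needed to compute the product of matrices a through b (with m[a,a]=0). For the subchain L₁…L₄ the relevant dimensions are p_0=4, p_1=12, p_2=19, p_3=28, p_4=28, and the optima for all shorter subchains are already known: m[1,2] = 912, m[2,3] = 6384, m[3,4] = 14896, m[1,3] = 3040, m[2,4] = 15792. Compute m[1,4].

6176

m[1,4] = min over k∈[1,3] of m[1,k]+m[k+1,4]+p_{0}·p_k·p_{4}.
k=1: 0 + 15792 + 4·12·28 = 17136; k=2: 912 + 14896 + 4·19·28 = 17936; k=3: 3040 + 0 + 4·28·28 = 6176.
Minimum: 6176 at k=3.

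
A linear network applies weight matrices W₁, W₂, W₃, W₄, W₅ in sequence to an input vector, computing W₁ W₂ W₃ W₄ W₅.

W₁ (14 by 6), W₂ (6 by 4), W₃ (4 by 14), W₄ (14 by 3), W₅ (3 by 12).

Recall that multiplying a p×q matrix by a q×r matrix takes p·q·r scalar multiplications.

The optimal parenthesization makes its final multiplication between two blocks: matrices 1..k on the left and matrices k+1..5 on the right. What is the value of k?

4

Adjacent pairs: W₁W₂ = 14·6·4 = 336; W₂W₃ = 6·4·14 = 336; W₃W₄ = 4·14·3 = 168; W₄W₅ = 14·3·12 = 504.
Length 3: W₁..W₃: k=1: 0+336+14·6·14=1512; k=2: 336+0+14·4·14=1120 → min 1120 | W₂..W₄: k=2: 0+168+6·4·3=240; k=3: 336+0+6·14·3=588 → min 240 | W₃..W₅: k=3: 0+504+4·14·12=1176; k=4: 168+0+4·3·12=312 → min 312.
Length 4: W₁..W₄: k=1: 0+240+14·6·3=492; k=2: 336+168+14·4·3=672; k=3: 1120+0+14·14·3=1708 → min 492 | W₂..W₅: k=2: 0+312+6·4·12=600; k=3: 336+504+6·14·12=1848; k=4: 240+0+6·3·12=456 → min 456.
Top-level splits: k=1: (W₁..W₁)·(W₂..W₅) → 0+456+14·6·12 = 1464; k=2: (W₁..W₂)·(W₃..W₅) → 336+312+14·4·12 = 1320; k=3: (W₁..W₃)·(W₄..W₅) → 1120+504+14·14·12 = 3976; k=4: (W₁..W₄)·(W₅..W₅) → 492+0+14·3·12 = 996.
Best split is after W₄, i.e. k = 4.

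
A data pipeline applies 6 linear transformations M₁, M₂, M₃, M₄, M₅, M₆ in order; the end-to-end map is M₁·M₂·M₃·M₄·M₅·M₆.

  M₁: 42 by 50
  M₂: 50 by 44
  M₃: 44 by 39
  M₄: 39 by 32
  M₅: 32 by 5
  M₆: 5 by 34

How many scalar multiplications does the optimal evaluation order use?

43460

Adjacent pairs: M₁M₂ = 42·50·44 = 92400; M₂M₃ = 50·44·39 = 85800; M₃M₄ = 44·39·32 = 54912; M₄M₅ = 39·32·5 = 6240; M₅M₆ = 32·5·34 = 5440.
Length 3: M₁..M₃: k=1: 0+85800+42·50·39=167700; k=2: 92400+0+42·44·39=164472 → min 164472 | M₂..M₄: k=2: 0+54912+50·44·32=125312; k=3: 85800+0+50·39·32=148200 → min 125312 | M₃..M₅: k=3: 0+6240+44·39·5=14820; k=4: 54912+0+44·32·5=61952 → min 14820 | M₄..M₆: k=4: 0+5440+39·32·34=47872; k=5: 6240+0+39·5·34=12870 → min 12870.
Length 4: M₁..M₄: k=1: 0+125312+42·50·32=192512; k=2: 92400+54912+42·44·32=206448; k=3: 164472+0+42·39·32=216888 → min 192512 | M₂..M₅: k=2: 0+14820+50·44·5=25820; k=3: 85800+6240+50·39·5=101790; k=4: 125312+0+50·32·5=133312 → min 25820 | M₃..M₆: k=3: 0+12870+44·39·34=71214; k=4: 54912+5440+44·32·34=108224; k=5: 14820+0+44·5·34=22300 → min 22300.
Length 5: M₁..M₅: k=1: 0+25820+42·50·5=36320; k=2: 92400+14820+42·44·5=116460; k=3: 164472+6240+42·39·5=178902; k=4: 192512+0+42·32·5=199232 → min 36320 | M₂..M₆: k=2: 0+22300+50·44·34=97100; k=3: 85800+12870+50·39·34=164970; k=4: 125312+5440+50·32·34=185152; k=5: 25820+0+50·5·34=34320 → min 34320.
Length 6: M₁..M₆: k=1: 0+34320+42·50·34=105720; k=2: 92400+22300+42·44·34=177532; k=3: 164472+12870+42·39·34=233034; k=4: 192512+5440+42·32·34=243648; k=5: 36320+0+42·5·34=43460 → min 43460.
Optimal order: ((M₁·(M₂·(M₃·(M₄·M₅))))·M₆) with cost 43460.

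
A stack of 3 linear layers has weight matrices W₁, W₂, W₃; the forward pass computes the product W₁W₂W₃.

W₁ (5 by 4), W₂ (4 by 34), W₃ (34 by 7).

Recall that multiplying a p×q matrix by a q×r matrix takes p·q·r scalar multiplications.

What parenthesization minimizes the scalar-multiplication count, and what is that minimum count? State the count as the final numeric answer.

1092

(W₁(W₂W₃)): cost 1092.
((W₁W₂)W₃): cost 1870.
Optimal: (W₁(W₂W₃)) with cost 1092.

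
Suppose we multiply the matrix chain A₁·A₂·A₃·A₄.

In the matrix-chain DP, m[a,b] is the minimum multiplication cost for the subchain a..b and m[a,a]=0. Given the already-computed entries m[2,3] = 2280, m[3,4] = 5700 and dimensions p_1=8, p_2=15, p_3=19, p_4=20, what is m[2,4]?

m[2,4] = min over k∈[2,3] of m[2,k]+m[k+1,4]+p_{1}·p_k·p_{4}.
k=2: 0 + 5700 + 8·15·20 = 8100; k=3: 2280 + 0 + 8·19·20 = 5320.
Minimum: 5320 at k=3.

5320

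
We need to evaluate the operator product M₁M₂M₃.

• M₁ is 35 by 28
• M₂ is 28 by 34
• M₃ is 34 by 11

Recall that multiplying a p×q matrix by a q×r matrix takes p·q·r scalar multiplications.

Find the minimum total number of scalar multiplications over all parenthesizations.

Order (M₁(M₂M₃)): (M₂M₃): 28×34 by 34×11 → 28×11, cost 28·34·11 = 10472; (M₁(M₂M₃)): 35×28 by 28×11 → 35×11, cost 35·28·11 = 10780; cumulative 21252. Total 21252.
Order ((M₁M₂)M₃): (M₁M₂): 35×28 by 28×34 → 35×34, cost 35·28·34 = 33320; ((M₁M₂)M₃): 35×34 by 34×11 → 35×11, cost 35·34·11 = 13090; cumulative 46410. Total 46410.
Minimum: 21252.

21252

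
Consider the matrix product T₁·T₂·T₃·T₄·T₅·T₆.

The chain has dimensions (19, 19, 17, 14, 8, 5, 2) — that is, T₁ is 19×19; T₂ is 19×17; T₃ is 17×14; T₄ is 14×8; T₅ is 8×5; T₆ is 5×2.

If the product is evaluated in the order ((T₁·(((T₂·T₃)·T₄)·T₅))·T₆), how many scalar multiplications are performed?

9405

(T₂·T₃): 19×17 by 17×14 → 19×14, cost 19·17·14 = 4522
((T₂·T₃)·T₄): 19×14 by 14×8 → 19×8, cost 19·14·8 = 2128; cumulative 6650
(((T₂·T₃)·T₄)·T₅): 19×8 by 8×5 → 19×5, cost 19·8·5 = 760; cumulative 7410
(T₁·(((T₂·T₃)·T₄)·T₅)): 19×19 by 19×5 → 19×5, cost 19·19·5 = 1805; cumulative 9215
((T₁·(((T₂·T₃)·T₄)·T₅))·T₆): 19×5 by 5×2 → 19×2, cost 19·5·2 = 190; cumulative 9405
Total: 9405 scalar multiplications.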